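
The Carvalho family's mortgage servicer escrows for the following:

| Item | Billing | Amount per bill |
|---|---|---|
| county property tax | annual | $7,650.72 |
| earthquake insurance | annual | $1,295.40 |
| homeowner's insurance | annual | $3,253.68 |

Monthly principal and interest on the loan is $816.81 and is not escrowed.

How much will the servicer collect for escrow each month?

$1,016.65

County property tax — $7,650.72 per year
Earthquake insurance — $1,295.40 per year
Homeowner's insurance — $3,253.68 per year
Annual escrow total = $12,199.80
Per month = $12,199.80 / 12 = $1,016.65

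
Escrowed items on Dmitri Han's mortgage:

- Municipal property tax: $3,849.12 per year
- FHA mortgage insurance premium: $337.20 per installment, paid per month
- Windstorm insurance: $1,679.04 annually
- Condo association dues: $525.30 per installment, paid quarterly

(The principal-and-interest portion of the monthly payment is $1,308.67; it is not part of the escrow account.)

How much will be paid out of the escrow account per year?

Municipal property tax: $3,849.12 annually
FHA mortgage insurance premium: $337.20 × 12 = $4,046.40 annually
Windstorm insurance: $1,679.04 annually
Condo association dues: $525.30 × 4 = $2,101.20 annually
Yearly total = $3,849.12 + $4,046.40 + $1,679.04 + $2,101.20 = $11,675.76

$11,675.76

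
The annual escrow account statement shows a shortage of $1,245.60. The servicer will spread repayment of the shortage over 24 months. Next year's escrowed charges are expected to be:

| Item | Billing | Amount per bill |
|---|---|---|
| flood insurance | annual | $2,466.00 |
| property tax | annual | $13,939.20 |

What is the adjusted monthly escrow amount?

$1,419.00

Flood insurance — $2,466.00 per year
Property tax — $13,939.20 per year
Combined annual = $16,405.20
Monthly = $16,405.20 ÷ 12 = $1,367.10
Shortage spread = $1,245.60 ÷ 24 = $51.90/mo
New monthly escrow = $1,367.10 + $51.90 = $1,419.00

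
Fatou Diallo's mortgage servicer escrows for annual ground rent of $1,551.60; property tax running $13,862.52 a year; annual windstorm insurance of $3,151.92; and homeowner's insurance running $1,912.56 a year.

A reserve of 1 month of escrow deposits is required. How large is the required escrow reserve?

$1,706.55

Ground rent — $1,551.60/yr
Property tax — $13,862.52/yr
Windstorm insurance — $3,151.92/yr
Homeowner's insurance — $1,912.56/yr
Total per year = $20,478.60
Monthly escrow = $20,478.60 / 12 = $1,706.55
Cushion = 1 × $1,706.55 = $1,706.55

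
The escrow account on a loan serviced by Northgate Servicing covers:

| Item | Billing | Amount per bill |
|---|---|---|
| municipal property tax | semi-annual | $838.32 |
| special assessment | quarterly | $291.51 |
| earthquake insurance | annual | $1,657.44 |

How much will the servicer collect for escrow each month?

$375.01

Municipal property tax = $838.32 × 2 = $1,676.64 per year
Special assessment = $291.51 × 4 = $1,166.04 per year
Earthquake insurance = $1,657.44 per year
Total per year = $1,676.64 + $1,166.04 + $1,657.44 = $4,500.12
Monthly escrow = $4,500.12 ÷ 12 = $375.01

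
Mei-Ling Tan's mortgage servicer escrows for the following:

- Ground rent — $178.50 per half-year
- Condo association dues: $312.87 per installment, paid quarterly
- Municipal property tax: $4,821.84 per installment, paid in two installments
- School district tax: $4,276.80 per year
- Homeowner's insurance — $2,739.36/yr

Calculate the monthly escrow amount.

Ground rent — $178.50 × 2 = $357.00
Condo association dues — $312.87 × 4 = $1,251.48
Municipal property tax — $4,821.84 × 2 = $9,643.68
School district tax — $4,276.80
Homeowner's insurance — $2,739.36
Combined annual = $18,268.32
Base monthly escrow = $18,268.32 / 12 = $1,522.36

$1,522.36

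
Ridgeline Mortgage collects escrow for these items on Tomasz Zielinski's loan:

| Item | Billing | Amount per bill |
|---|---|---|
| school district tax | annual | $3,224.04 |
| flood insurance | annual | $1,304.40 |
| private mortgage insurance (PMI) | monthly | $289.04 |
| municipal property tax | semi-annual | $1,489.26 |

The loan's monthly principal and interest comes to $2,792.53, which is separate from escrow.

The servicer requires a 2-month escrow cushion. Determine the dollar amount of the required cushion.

$1,829.24

School district tax — $3,224.04
Flood insurance — $1,304.40
Private mortgage insurance (PMI) — $289.04 × 12 = $3,468.48
Municipal property tax — $1,489.26 × 2 = $2,978.52
Total annual escrow = $10,975.44
Base monthly escrow = $10,975.44 ÷ 12 = $914.62
Required cushion = 2 × $914.62 = $1,829.24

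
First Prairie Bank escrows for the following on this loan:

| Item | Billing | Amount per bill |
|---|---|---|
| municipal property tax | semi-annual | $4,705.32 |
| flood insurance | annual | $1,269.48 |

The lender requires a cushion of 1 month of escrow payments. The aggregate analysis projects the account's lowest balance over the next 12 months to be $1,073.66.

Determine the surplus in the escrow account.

Municipal property tax: $4,705.32 × 2 = $9,410.64
Flood insurance: $1,269.48
Combined annual = $9,410.64 + $1,269.48 = $10,680.12
Monthly escrow = $10,680.12 / 12 = $890.01
Cushion = 1 × $890.01 = $890.01
Surplus = $1,073.66 − $890.01 = $183.65

$183.65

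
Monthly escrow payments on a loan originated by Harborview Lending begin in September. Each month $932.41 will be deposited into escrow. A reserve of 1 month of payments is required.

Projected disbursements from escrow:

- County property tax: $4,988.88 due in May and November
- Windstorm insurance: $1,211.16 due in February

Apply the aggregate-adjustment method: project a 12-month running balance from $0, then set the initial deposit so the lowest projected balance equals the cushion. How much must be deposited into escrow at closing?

$3,729.64

Cushion = 1 × $932.41 = $932.41
Trial balance (start $0, +$932.41 each month, − disbursements):
  Sep: +$932.41 → $932.41
  Oct: +$932.41 → $1,864.82
  Nov: +$932.41 − $4,988.88 → -$2,191.65
  Dec: +$932.41 → -$1,259.24
  Jan: +$932.41 → -$326.83
  Feb: +$932.41 − $1,211.16 → -$605.58
  Mar: +$932.41 → $326.83
  Apr: +$932.41 → $1,259.24
  May: +$932.41 − $4,988.88 → -$2,797.23
  Jun: +$932.41 → -$1,864.82
  Jul: +$932.41 → -$932.41
  Aug: +$932.41 → $0.00
Lowest trial balance = -$2,797.23 (May)
Initial deposit = cushion − low point = $932.41 − (-$2,797.23) = $3,729.64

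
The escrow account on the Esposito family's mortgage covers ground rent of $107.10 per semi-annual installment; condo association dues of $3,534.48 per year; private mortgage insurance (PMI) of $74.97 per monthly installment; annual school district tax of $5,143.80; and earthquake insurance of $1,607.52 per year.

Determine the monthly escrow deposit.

$949.97

Ground rent = $107.10 × 2 = $214.20 annually
Condo association dues = $3,534.48 annually
Private mortgage insurance (PMI) = $74.97 × 12 = $899.64 annually
School district tax = $5,143.80 annually
Earthquake insurance = $1,607.52 annually
Combined annual = $11,399.64
Base monthly escrow = $11,399.64 ÷ 12 = $949.97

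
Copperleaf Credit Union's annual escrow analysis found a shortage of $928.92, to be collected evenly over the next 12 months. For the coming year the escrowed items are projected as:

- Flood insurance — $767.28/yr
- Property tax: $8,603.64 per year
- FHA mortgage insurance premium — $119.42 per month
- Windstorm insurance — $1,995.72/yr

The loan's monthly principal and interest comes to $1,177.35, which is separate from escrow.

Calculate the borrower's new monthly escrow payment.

$1,144.05

Flood insurance: $767.28 per year
Property tax: $8,603.64 per year
FHA mortgage insurance premium: $119.42 × 12 = $1,433.04 per year
Windstorm insurance: $1,995.72 per year
Total per year = $767.28 + $8,603.64 + $1,433.04 + $1,995.72 = $12,799.68
Base monthly escrow = $12,799.68 / 12 = $1,066.64
Shortage spread = $928.92 ÷ 12 = $77.41/mo
New monthly escrow = $1,066.64 + $77.41 = $1,144.05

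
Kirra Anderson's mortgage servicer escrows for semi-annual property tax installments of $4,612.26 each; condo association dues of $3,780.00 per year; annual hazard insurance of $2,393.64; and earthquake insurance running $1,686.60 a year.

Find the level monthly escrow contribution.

$1,423.73

Property tax — $4,612.26 × 2 = $9,224.52
Condo association dues — $3,780.00
Hazard insurance — $2,393.64
Earthquake insurance — $1,686.60
Annual escrow total = $17,084.76
Monthly escrow = $17,084.76 / 12 = $1,423.73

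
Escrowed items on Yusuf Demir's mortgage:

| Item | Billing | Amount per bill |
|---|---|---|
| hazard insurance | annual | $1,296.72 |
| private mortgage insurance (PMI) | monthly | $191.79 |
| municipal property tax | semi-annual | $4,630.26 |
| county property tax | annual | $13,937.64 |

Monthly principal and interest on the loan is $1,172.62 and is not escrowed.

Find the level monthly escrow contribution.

$2,233.03

Hazard insurance = $1,296.72
Private mortgage insurance (PMI) = $191.79 × 12 = $2,301.48
Municipal property tax = $4,630.26 × 2 = $9,260.52
County property tax = $13,937.64
Combined annual = $1,296.72 + $2,301.48 + $9,260.52 + $13,937.64 = $26,796.36
Monthly = $26,796.36 ÷ 12 = $2,233.03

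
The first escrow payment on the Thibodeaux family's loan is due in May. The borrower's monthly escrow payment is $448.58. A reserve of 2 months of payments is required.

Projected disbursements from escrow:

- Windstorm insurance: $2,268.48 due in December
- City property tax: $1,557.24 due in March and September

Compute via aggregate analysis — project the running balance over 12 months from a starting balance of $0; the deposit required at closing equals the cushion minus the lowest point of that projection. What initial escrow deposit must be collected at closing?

Cushion = 2 × $448.58 = $897.16
Trial balance (start $0, +$448.58 each month, − disbursements):
  May: +$448.58 → $448.58
  Jun: +$448.58 → $897.16
  Jul: +$448.58 → $1,345.74
  Aug: +$448.58 → $1,794.32
  Sep: +$448.58 − $1,557.24 → $685.66
  Oct: +$448.58 → $1,134.24
  Nov: +$448.58 → $1,582.82
  Dec: +$448.58 − $2,268.48 → -$237.08
  Jan: +$448.58 → $211.50
  Feb: +$448.58 → $660.08
  Mar: +$448.58 − $1,557.24 → -$448.58
  Apr: +$448.58 → $0.00
Lowest trial balance = -$448.58 (Mar)
Initial deposit = cushion − low point = $897.16 − (-$448.58) = $1,345.74

$1,345.74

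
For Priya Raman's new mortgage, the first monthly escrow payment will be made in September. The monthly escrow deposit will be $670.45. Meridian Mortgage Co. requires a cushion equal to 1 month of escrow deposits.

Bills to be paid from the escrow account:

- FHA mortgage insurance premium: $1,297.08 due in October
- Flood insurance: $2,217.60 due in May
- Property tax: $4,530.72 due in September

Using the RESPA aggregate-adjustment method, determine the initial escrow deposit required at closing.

$5,157.35

Cushion = 1 × $670.45 = $670.45
Trial balance (start $0, +$670.45 each month, − disbursements):
  Sep: +$670.45 − $4,530.72 → -$3,860.27
  Oct: +$670.45 − $1,297.08 → -$4,486.90
  Nov: +$670.45 → -$3,816.45
  Dec: +$670.45 → -$3,146.00
  Jan: +$670.45 → -$2,475.55
  Feb: +$670.45 → -$1,805.10
  Mar: +$670.45 → -$1,134.65
  Apr: +$670.45 → -$464.20
  May: +$670.45 − $2,217.60 → -$2,011.35
  Jun: +$670.45 → -$1,340.90
  Jul: +$670.45 → -$670.45
  Aug: +$670.45 → $0.00
Lowest trial balance = -$4,486.90 (Oct)
Initial deposit = cushion − low point = $670.45 − (-$4,486.90) = $5,157.35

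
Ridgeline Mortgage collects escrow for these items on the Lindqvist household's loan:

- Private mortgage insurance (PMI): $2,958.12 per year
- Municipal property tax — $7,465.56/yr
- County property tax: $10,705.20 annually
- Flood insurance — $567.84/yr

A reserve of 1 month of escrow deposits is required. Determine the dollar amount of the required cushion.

Private mortgage insurance (PMI) — $2,958.12 per year
Municipal property tax — $7,465.56 per year
County property tax — $10,705.20 per year
Flood insurance — $567.84 per year
Yearly total = $21,696.72
Monthly escrow = $21,696.72 / 12 = $1,808.06
Cushion = 1 × $1,808.06 = $1,808.06

$1,808.06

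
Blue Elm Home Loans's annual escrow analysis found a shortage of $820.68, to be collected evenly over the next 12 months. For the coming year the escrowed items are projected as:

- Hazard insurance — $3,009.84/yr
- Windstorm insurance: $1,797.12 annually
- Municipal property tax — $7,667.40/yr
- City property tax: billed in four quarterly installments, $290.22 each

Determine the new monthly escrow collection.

$1,204.66

Hazard insurance — $3,009.84 per year
Windstorm insurance — $1,797.12 per year
Municipal property tax — $7,667.40 per year
City property tax — $290.22 × 4 = $1,160.88 per year
Total per year = $3,009.84 + $1,797.12 + $7,667.40 + $1,160.88 = $13,635.24
Base monthly escrow = $13,635.24 ÷ 12 = $1,136.27
Monthly shortage recovery: $820.68 ÷ 12 = $68.39
New monthly escrow = $1,136.27 + $68.39 = $1,204.66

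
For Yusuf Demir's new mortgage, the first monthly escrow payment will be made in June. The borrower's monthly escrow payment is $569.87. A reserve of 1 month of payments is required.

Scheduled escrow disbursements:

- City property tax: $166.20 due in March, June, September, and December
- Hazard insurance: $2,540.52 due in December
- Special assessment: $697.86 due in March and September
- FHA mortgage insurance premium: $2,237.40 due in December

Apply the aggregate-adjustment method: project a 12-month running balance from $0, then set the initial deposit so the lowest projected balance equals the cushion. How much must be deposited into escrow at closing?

Cushion = 1 × $569.87 = $569.87
Trial balance (start $0, +$569.87 each month, − disbursements):
  Jun: +$569.87 − $166.20 → $403.67
  Jul: +$569.87 → $973.54
  Aug: +$569.87 → $1,543.41
  Sep: +$569.87 − $864.06 → $1,249.22
  Oct: +$569.87 → $1,819.09
  Nov: +$569.87 → $2,388.96
  Dec: +$569.87 − $4,944.12 → -$1,985.29
  Jan: +$569.87 → -$1,415.42
  Feb: +$569.87 → -$845.55
  Mar: +$569.87 − $864.06 → -$1,139.74
  Apr: +$569.87 → -$569.87
  May: +$569.87 → $0.00
Lowest trial balance = -$1,985.29 (Dec)
Initial deposit = cushion − low point = $569.87 − (-$1,985.29) = $2,555.16

$2,555.16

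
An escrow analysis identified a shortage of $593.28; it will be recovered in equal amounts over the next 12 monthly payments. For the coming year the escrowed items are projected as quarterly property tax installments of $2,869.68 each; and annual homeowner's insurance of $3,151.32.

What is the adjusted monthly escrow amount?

$1,268.61

Property tax: $2,869.68 × 4 = $11,478.72
Homeowner's insurance: $3,151.32
Annual escrow total = $14,630.04
Per month = $14,630.04 / 12 = $1,219.17
Shortage spread = $593.28 / 12 = $49.44/mo
New monthly escrow = $1,219.17 + $49.44 = $1,268.61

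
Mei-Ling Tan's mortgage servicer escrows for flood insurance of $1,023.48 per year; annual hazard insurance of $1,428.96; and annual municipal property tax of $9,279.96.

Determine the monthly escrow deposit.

$977.70

Flood insurance — $1,023.48/yr
Hazard insurance — $1,428.96/yr
Municipal property tax — $9,279.96/yr
Annual escrow total = $11,732.40
Per month = $11,732.40 ÷ 12 = $977.70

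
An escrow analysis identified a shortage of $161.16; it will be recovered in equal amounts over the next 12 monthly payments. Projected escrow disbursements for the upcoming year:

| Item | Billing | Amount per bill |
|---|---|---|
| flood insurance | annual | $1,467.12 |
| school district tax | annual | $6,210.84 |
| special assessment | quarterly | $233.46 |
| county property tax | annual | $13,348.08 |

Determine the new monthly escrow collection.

$1,843.42

Flood insurance = $1,467.12 per year
School district tax = $6,210.84 per year
Special assessment = $233.46 × 4 = $933.84 per year
County property tax = $13,348.08 per year
Total per year = $21,959.88
Monthly escrow = $21,959.88 / 12 = $1,829.99
Shortage spread = $161.16 / 12 = $13.43/mo
Adjusted monthly = $1,829.99 + $13.43 = $1,843.42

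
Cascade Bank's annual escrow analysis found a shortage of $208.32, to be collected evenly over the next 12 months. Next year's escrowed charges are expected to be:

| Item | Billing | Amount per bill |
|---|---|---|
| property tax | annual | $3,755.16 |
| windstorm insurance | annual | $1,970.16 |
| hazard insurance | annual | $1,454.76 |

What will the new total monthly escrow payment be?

$615.70

Property tax — $3,755.16/yr
Windstorm insurance — $1,970.16/yr
Hazard insurance — $1,454.76/yr
Annual escrow total = $3,755.16 + $1,970.16 + $1,454.76 = $7,180.08
Base monthly escrow = $7,180.08 ÷ 12 = $598.34
Shortage per month = $208.32 / 12 = $17.36
Adjusted monthly = $598.34 + $17.36 = $615.70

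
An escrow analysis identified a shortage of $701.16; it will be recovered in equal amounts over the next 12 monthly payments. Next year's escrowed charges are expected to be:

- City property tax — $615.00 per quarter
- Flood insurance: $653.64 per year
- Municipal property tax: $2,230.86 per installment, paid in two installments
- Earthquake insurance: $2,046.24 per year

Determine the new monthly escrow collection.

$860.23

City property tax — $615.00 × 4 = $2,460.00
Flood insurance — $653.64
Municipal property tax — $2,230.86 × 2 = $4,461.72
Earthquake insurance — $2,046.24
Total annual escrow = $2,460.00 + $653.64 + $4,461.72 + $2,046.24 = $9,621.60
Monthly escrow = $9,621.60 / 12 = $801.80
Monthly shortage recovery: $701.16 ÷ 12 = $58.43
New monthly escrow = $801.80 + $58.43 = $860.23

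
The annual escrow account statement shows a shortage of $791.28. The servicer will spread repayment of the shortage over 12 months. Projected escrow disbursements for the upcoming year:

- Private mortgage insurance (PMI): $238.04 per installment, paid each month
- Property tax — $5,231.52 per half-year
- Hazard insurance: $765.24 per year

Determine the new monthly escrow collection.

Private mortgage insurance (PMI): $238.04 × 12 = $2,856.48
Property tax: $5,231.52 × 2 = $10,463.04
Hazard insurance: $765.24
Total per year = $14,084.76
Monthly = $14,084.76 / 12 = $1,173.73
Monthly shortage recovery: $791.28 / 12 = $65.94
New monthly escrow = $1,173.73 + $65.94 = $1,239.67

$1,239.67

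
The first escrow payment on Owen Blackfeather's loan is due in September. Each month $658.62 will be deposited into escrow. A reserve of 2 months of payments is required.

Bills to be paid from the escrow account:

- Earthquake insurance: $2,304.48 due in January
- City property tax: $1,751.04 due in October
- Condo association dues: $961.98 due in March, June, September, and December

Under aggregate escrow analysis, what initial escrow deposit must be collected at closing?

Cushion = 2 × $658.62 = $1,317.24
Trial balance (start $0, +$658.62 each month, − disbursements):
  Sep: +$658.62 − $961.98 → -$303.36
  Oct: +$658.62 − $1,751.04 → -$1,395.78
  Nov: +$658.62 → -$737.16
  Dec: +$658.62 − $961.98 → -$1,040.52
  Jan: +$658.62 − $2,304.48 → -$2,686.38
  Feb: +$658.62 → -$2,027.76
  Mar: +$658.62 − $961.98 → -$2,331.12
  Apr: +$658.62 → -$1,672.50
  May: +$658.62 → -$1,013.88
  Jun: +$658.62 − $961.98 → -$1,317.24
  Jul: +$658.62 → -$658.62
  Aug: +$658.62 → $0.00
Lowest trial balance = -$2,686.38 (Jan)
Initial deposit = cushion − low point = $1,317.24 − (-$2,686.38) = $4,003.62

$4,003.62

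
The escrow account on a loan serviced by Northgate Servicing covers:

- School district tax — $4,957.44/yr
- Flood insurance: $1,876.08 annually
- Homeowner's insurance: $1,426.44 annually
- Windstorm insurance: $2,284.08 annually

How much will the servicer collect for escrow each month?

School district tax = $4,957.44/yr
Flood insurance = $1,876.08/yr
Homeowner's insurance = $1,426.44/yr
Windstorm insurance = $2,284.08/yr
Yearly total = $4,957.44 + $1,876.08 + $1,426.44 + $2,284.08 = $10,544.04
Base monthly escrow = $10,544.04 ÷ 12 = $878.67

$878.67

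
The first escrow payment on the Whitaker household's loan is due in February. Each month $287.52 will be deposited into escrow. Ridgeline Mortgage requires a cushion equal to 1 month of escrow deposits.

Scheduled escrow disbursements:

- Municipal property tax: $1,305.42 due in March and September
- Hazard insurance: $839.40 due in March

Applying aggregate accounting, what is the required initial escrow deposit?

$1,857.30

Cushion = 1 × $287.52 = $287.52
Trial balance (start $0, +$287.52 each month, − disbursements):
  Feb: +$287.52 → $287.52
  Mar: +$287.52 − $2,144.82 → -$1,569.78
  Apr: +$287.52 → -$1,282.26
  May: +$287.52 → -$994.74
  Jun: +$287.52 → -$707.22
  Jul: +$287.52 → -$419.70
  Aug: +$287.52 → -$132.18
  Sep: +$287.52 − $1,305.42 → -$1,150.08
  Oct: +$287.52 → -$862.56
  Nov: +$287.52 → -$575.04
  Dec: +$287.52 → -$287.52
  Jan: +$287.52 → $0.00
Lowest trial balance = -$1,569.78 (Mar)
Initial deposit = cushion − low point = $287.52 − (-$1,569.78) = $1,857.30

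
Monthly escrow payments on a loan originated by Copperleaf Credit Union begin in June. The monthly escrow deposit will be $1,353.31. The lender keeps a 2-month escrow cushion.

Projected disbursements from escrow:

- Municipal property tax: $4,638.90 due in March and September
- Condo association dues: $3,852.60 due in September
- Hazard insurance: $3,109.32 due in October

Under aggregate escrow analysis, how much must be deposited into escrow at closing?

$7,540.89

Cushion = 2 × $1,353.31 = $2,706.62
Trial balance (start $0, +$1,353.31 each month, − disbursements):
  Jun: +$1,353.31 → $1,353.31
  Jul: +$1,353.31 → $2,706.62
  Aug: +$1,353.31 → $4,059.93
  Sep: +$1,353.31 − $8,491.50 → -$3,078.26
  Oct: +$1,353.31 − $3,109.32 → -$4,834.27
  Nov: +$1,353.31 → -$3,480.96
  Dec: +$1,353.31 → -$2,127.65
  Jan: +$1,353.31 → -$774.34
  Feb: +$1,353.31 → $578.97
  Mar: +$1,353.31 − $4,638.90 → -$2,706.62
  Apr: +$1,353.31 → -$1,353.31
  May: +$1,353.31 → $0.00
Lowest trial balance = -$4,834.27 (Oct)
Initial deposit = cushion − low point = $2,706.62 − (-$4,834.27) = $7,540.89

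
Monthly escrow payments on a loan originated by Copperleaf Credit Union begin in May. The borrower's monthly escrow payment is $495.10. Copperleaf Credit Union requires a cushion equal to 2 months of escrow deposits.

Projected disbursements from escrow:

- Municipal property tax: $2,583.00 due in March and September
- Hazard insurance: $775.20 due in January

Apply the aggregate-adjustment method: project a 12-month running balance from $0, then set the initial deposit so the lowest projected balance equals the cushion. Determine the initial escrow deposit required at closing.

$1,485.30

Cushion = 2 × $495.10 = $990.20
Trial balance (start $0, +$495.10 each month, − disbursements):
  May: +$495.10 → $495.10
  Jun: +$495.10 → $990.20
  Jul: +$495.10 → $1,485.30
  Aug: +$495.10 → $1,980.40
  Sep: +$495.10 − $2,583.00 → -$107.50
  Oct: +$495.10 → $387.60
  Nov: +$495.10 → $882.70
  Dec: +$495.10 → $1,377.80
  Jan: +$495.10 − $775.20 → $1,097.70
  Feb: +$495.10 → $1,592.80
  Mar: +$495.10 − $2,583.00 → -$495.10
  Apr: +$495.10 → $0.00
Lowest trial balance = -$495.10 (Mar)
Initial deposit = cushion − low point = $990.20 − (-$495.10) = $1,485.30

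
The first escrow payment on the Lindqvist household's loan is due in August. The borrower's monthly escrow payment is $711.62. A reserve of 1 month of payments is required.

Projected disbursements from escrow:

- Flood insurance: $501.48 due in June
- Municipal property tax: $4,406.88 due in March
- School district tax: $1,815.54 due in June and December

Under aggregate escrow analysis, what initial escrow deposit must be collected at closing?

Cushion = 1 × $711.62 = $711.62
Trial balance (start $0, +$711.62 each month, − disbursements):
  Aug: +$711.62 → $711.62
  Sep: +$711.62 → $1,423.24
  Oct: +$711.62 → $2,134.86
  Nov: +$711.62 → $2,846.48
  Dec: +$711.62 − $1,815.54 → $1,742.56
  Jan: +$711.62 → $2,454.18
  Feb: +$711.62 → $3,165.80
  Mar: +$711.62 − $4,406.88 → -$529.46
  Apr: +$711.62 → $182.16
  May: +$711.62 → $893.78
  Jun: +$711.62 − $2,317.02 → -$711.62
  Jul: +$711.62 → $0.00
Lowest trial balance = -$711.62 (Jun)
Initial deposit = cushion − low point = $711.62 − (-$711.62) = $1,423.24

$1,423.24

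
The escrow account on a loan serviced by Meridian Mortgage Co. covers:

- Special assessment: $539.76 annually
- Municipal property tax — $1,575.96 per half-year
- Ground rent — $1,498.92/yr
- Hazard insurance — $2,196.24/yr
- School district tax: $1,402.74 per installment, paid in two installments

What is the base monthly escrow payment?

$849.36

Special assessment = $539.76 annually
Municipal property tax = $1,575.96 × 2 = $3,151.92 annually
Ground rent = $1,498.92 annually
Hazard insurance = $2,196.24 annually
School district tax = $1,402.74 × 2 = $2,805.48 annually
Annual escrow total = $539.76 + $3,151.92 + $1,498.92 + $2,196.24 + $2,805.48 = $10,192.32
Per month = $10,192.32 / 12 = $849.36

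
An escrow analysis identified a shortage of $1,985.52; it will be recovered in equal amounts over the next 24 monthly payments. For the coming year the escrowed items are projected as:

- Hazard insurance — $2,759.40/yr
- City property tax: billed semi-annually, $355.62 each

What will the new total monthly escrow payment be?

$371.95

Hazard insurance = $2,759.40 annually
City property tax = $355.62 × 2 = $711.24 annually
Combined annual = $2,759.40 + $711.24 = $3,470.64
Base monthly escrow = $3,470.64 / 12 = $289.22
Monthly shortage recovery: $1,985.52 / 24 = $82.73
New monthly escrow = $289.22 + $82.73 = $371.95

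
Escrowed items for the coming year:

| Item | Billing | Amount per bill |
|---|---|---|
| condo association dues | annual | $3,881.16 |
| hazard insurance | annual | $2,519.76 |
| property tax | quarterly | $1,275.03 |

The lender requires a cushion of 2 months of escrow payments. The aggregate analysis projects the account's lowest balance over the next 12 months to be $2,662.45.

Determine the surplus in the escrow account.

Condo association dues: $3,881.16
Hazard insurance: $2,519.76
Property tax: $1,275.03 × 4 = $5,100.12
Yearly total = $3,881.16 + $2,519.76 + $5,100.12 = $11,501.04
Monthly escrow = $11,501.04 ÷ 12 = $958.42
Required cushion = 2 × $958.42 = $1,916.84
Excess over cushion: $2,662.45 − $1,916.84 = $745.61

$745.61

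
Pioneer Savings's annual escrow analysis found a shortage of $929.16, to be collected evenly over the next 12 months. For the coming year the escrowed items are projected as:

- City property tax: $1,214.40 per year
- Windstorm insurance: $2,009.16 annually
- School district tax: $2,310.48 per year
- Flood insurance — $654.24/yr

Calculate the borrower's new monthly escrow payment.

$593.12

City property tax — $1,214.40 per year
Windstorm insurance — $2,009.16 per year
School district tax — $2,310.48 per year
Flood insurance — $654.24 per year
Total annual escrow = $1,214.40 + $2,009.16 + $2,310.48 + $654.24 = $6,188.28
Base monthly escrow = $6,188.28 / 12 = $515.69
Shortage per month = $929.16 ÷ 12 = $77.43
Adjusted monthly = $515.69 + $77.43 = $593.12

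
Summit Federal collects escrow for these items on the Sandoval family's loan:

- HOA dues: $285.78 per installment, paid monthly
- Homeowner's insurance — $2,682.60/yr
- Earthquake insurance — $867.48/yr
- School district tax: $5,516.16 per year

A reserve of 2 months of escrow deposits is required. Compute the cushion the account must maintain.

HOA dues — $285.78 × 12 = $3,429.36 annually
Homeowner's insurance — $2,682.60 annually
Earthquake insurance — $867.48 annually
School district tax — $5,516.16 annually
Total per year = $3,429.36 + $2,682.60 + $867.48 + $5,516.16 = $12,495.60
Monthly = $12,495.60 / 12 = $1,041.30
Required cushion = 2 × $1,041.30 = $2,082.60

$2,082.60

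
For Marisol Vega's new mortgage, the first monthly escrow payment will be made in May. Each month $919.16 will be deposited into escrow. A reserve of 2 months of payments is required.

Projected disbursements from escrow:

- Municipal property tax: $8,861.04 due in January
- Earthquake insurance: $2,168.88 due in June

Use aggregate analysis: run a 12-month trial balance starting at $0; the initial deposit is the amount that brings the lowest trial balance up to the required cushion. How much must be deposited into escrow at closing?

Cushion = 2 × $919.16 = $1,838.32
Trial balance (start $0, +$919.16 each month, − disbursements):
  May: +$919.16 → $919.16
  Jun: +$919.16 − $2,168.88 → -$330.56
  Jul: +$919.16 → $588.60
  Aug: +$919.16 → $1,507.76
  Sep: +$919.16 → $2,426.92
  Oct: +$919.16 → $3,346.08
  Nov: +$919.16 → $4,265.24
  Dec: +$919.16 → $5,184.40
  Jan: +$919.16 − $8,861.04 → -$2,757.48
  Feb: +$919.16 → -$1,838.32
  Mar: +$919.16 → -$919.16
  Apr: +$919.16 → $0.00
Lowest trial balance = -$2,757.48 (Jan)
Initial deposit = cushion − low point = $1,838.32 − (-$2,757.48) = $4,595.80

$4,595.80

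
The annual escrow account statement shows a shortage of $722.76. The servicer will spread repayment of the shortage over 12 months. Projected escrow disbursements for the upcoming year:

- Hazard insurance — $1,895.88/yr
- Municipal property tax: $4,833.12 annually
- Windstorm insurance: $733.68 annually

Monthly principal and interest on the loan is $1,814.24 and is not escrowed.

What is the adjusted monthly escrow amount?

Hazard insurance: $1,895.88 per year
Municipal property tax: $4,833.12 per year
Windstorm insurance: $733.68 per year
Annual escrow total = $7,462.68
Monthly escrow = $7,462.68 / 12 = $621.89
Shortage spread = $722.76 ÷ 12 = $60.23/mo
New monthly escrow = $621.89 + $60.23 = $682.12

$682.12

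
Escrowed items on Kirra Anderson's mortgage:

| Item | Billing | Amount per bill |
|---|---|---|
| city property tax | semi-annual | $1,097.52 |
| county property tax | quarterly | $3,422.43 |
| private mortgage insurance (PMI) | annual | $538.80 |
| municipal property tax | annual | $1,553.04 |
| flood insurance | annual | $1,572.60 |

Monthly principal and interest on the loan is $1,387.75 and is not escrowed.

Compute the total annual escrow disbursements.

$19,549.20

City property tax: $1,097.52 × 2 = $2,195.04 annually
County property tax: $3,422.43 × 4 = $13,689.72 annually
Private mortgage insurance (PMI): $538.80 annually
Municipal property tax: $1,553.04 annually
Flood insurance: $1,572.60 annually
Total annual escrow = $2,195.04 + $13,689.72 + $538.80 + $1,553.04 + $1,572.60 = $19,549.20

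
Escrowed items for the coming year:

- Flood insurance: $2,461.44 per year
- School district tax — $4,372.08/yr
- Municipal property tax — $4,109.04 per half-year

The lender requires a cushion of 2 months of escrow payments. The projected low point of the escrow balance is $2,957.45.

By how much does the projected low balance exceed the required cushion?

Flood insurance — $2,461.44/yr
School district tax — $4,372.08/yr
Municipal property tax — $4,109.04 × 2 = $8,218.08/yr
Yearly total = $2,461.44 + $4,372.08 + $8,218.08 = $15,051.60
Base monthly escrow = $15,051.60 / 12 = $1,254.30
Required reserve = 2 × $1,254.30 = $2,508.60
Excess over cushion: $2,957.45 − $2,508.60 = $448.85

$448.85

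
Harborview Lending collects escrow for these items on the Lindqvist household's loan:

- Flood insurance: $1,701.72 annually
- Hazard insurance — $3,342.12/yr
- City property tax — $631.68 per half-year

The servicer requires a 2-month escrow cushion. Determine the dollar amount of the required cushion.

$1,051.20

Flood insurance: $1,701.72/yr
Hazard insurance: $3,342.12/yr
City property tax: $631.68 × 2 = $1,263.36/yr
Yearly total = $1,701.72 + $3,342.12 + $1,263.36 = $6,307.20
Monthly = $6,307.20 ÷ 12 = $525.60
Cushion = 2 × $525.60 = $1,051.20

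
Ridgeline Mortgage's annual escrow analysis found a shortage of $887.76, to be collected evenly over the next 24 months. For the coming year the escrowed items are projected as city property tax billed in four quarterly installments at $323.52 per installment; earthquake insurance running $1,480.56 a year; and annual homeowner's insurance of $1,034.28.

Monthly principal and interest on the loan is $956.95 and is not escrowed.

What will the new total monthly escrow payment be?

City property tax — $323.52 × 4 = $1,294.08 per year
Earthquake insurance — $1,480.56 per year
Homeowner's insurance — $1,034.28 per year
Combined annual = $1,294.08 + $1,480.56 + $1,034.28 = $3,808.92
Per month = $3,808.92 ÷ 12 = $317.41
Monthly shortage recovery: $887.76 ÷ 24 = $36.99
New monthly escrow = $317.41 + $36.99 = $354.40

$354.40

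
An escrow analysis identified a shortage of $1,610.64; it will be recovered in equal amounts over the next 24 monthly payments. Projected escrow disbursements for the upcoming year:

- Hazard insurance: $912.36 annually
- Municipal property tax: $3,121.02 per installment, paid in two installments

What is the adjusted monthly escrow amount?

Hazard insurance = $912.36/yr
Municipal property tax = $3,121.02 × 2 = $6,242.04/yr
Total per year = $7,154.40
Monthly = $7,154.40 / 12 = $596.20
Shortage per month = $1,610.64 / 24 = $67.11
Adjusted monthly = $596.20 + $67.11 = $663.31

$663.31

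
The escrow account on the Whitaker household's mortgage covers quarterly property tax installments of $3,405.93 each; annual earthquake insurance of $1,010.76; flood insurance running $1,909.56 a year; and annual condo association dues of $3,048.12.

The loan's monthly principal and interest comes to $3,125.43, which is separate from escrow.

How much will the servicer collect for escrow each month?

Property tax: $3,405.93 × 4 = $13,623.72/yr
Earthquake insurance: $1,010.76/yr
Flood insurance: $1,909.56/yr
Condo association dues: $3,048.12/yr
Total per year = $19,592.16
Per month = $19,592.16 / 12 = $1,632.68

$1,632.68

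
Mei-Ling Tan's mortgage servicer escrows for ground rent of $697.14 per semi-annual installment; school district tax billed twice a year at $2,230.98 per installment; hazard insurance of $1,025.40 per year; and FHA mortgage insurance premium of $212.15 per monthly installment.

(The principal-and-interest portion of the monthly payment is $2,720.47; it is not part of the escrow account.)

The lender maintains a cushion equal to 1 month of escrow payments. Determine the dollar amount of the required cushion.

Ground rent = $697.14 × 2 = $1,394.28
School district tax = $2,230.98 × 2 = $4,461.96
Hazard insurance = $1,025.40
FHA mortgage insurance premium = $212.15 × 12 = $2,545.80
Yearly total = $9,427.44
Monthly = $9,427.44 ÷ 12 = $785.62
Reserve = 1 × $785.62 = $785.62

$785.62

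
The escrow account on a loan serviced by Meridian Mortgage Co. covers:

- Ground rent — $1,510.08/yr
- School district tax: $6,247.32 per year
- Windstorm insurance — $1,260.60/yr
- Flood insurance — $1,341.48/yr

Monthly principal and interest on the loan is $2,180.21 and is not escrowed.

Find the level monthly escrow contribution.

Ground rent = $1,510.08/yr
School district tax = $6,247.32/yr
Windstorm insurance = $1,260.60/yr
Flood insurance = $1,341.48/yr
Total annual escrow = $1,510.08 + $6,247.32 + $1,260.60 + $1,341.48 = $10,359.48
Monthly = $10,359.48 / 12 = $863.29

$863.29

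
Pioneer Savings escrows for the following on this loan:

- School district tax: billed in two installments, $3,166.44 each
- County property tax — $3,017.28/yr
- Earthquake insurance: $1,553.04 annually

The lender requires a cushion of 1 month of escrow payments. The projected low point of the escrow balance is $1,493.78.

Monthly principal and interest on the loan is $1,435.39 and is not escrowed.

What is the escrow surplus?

$585.18

School district tax: $3,166.44 × 2 = $6,332.88 annually
County property tax: $3,017.28 annually
Earthquake insurance: $1,553.04 annually
Yearly total = $10,903.20
Base monthly escrow = $10,903.20 ÷ 12 = $908.60
Required reserve = 1 × $908.60 = $908.60
Surplus = $1,493.78 − $908.60 = $585.18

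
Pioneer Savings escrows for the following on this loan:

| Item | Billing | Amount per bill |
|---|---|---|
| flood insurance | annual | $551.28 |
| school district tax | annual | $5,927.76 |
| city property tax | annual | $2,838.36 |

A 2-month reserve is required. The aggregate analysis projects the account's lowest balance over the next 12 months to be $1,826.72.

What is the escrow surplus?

$273.82

Flood insurance — $551.28 per year
School district tax — $5,927.76 per year
City property tax — $2,838.36 per year
Combined annual = $551.28 + $5,927.76 + $2,838.36 = $9,317.40
Per month = $9,317.40 ÷ 12 = $776.45
Cushion = 2 × $776.45 = $1,552.90
Surplus = $1,826.72 − $1,552.90 = $273.82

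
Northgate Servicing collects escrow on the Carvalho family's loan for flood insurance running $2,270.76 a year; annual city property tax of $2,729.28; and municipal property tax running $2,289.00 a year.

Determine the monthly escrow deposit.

Flood insurance: $2,270.76 annually
City property tax: $2,729.28 annually
Municipal property tax: $2,289.00 annually
Combined annual = $2,270.76 + $2,729.28 + $2,289.00 = $7,289.04
Base monthly escrow = $7,289.04 / 12 = $607.42

$607.42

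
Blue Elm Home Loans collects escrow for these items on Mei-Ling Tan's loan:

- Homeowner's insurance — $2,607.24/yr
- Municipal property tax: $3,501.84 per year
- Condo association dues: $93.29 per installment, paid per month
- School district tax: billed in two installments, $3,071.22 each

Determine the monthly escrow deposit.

$1,114.25

Homeowner's insurance: $2,607.24 annually
Municipal property tax: $3,501.84 annually
Condo association dues: $93.29 × 12 = $1,119.48 annually
School district tax: $3,071.22 × 2 = $6,142.44 annually
Yearly total = $13,371.00
Per month = $13,371.00 ÷ 12 = $1,114.25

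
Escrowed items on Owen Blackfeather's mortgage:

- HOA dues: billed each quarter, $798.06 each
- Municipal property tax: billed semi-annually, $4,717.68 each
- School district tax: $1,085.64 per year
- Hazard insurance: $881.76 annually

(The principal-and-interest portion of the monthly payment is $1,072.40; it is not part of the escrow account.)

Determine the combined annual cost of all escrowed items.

$14,595.00

HOA dues: $798.06 × 4 = $3,192.24 annually
Municipal property tax: $4,717.68 × 2 = $9,435.36 annually
School district tax: $1,085.64 annually
Hazard insurance: $881.76 annually
Annual escrow total = $3,192.24 + $9,435.36 + $1,085.64 + $881.76 = $14,595.00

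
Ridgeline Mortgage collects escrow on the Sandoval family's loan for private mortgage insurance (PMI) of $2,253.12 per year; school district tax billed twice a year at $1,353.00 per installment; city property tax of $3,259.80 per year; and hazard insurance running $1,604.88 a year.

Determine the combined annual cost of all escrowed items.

$9,823.80

Private mortgage insurance (PMI) — $2,253.12/yr
School district tax — $1,353.00 × 2 = $2,706.00/yr
City property tax — $3,259.80/yr
Hazard insurance — $1,604.88/yr
Yearly total = $9,823.80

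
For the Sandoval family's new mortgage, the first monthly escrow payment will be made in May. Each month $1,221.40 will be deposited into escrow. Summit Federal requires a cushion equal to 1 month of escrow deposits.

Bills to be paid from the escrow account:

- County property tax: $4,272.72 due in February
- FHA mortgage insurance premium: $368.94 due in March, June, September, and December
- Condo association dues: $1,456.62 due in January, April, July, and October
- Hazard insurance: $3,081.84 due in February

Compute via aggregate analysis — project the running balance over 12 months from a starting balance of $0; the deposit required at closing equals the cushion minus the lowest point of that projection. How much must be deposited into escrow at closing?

Cushion = 1 × $1,221.40 = $1,221.40
Trial balance (start $0, +$1,221.40 each month, − disbursements):
  May: +$1,221.40 → $1,221.40
  Jun: +$1,221.40 − $368.94 → $2,073.86
  Jul: +$1,221.40 − $1,456.62 → $1,838.64
  Aug: +$1,221.40 → $3,060.04
  Sep: +$1,221.40 − $368.94 → $3,912.50
  Oct: +$1,221.40 − $1,456.62 → $3,677.28
  Nov: +$1,221.40 → $4,898.68
  Dec: +$1,221.40 − $368.94 → $5,751.14
  Jan: +$1,221.40 − $1,456.62 → $5,515.92
  Feb: +$1,221.40 − $7,354.56 → -$617.24
  Mar: +$1,221.40 − $368.94 → $235.22
  Apr: +$1,221.40 − $1,456.62 → $0.00
Lowest trial balance = -$617.24 (Feb)
Initial deposit = cushion − low point = $1,221.40 − (-$617.24) = $1,838.64

$1,838.64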